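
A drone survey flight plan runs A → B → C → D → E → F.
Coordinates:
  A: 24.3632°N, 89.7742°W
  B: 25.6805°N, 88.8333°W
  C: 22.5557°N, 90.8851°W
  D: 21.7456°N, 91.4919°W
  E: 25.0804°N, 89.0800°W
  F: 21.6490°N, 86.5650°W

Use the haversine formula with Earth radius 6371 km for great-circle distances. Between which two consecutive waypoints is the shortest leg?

C–D

Leg distances:
A→B: 174.5 km
B→C: 405.1 km
C→D: 109.6 km
D→E: 445.0 km
E→F: 459.8 km
The shortest leg is C–D at 109.6 km.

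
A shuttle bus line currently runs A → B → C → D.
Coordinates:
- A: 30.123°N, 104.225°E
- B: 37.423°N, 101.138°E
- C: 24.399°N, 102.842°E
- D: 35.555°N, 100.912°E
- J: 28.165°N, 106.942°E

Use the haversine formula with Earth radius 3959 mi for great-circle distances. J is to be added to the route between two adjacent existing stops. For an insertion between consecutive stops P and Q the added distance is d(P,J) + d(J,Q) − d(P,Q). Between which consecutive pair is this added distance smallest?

Added distance for inserting J between each consecutive pair:
A–B: 400.7 mi
B–C: 180.8 mi
C–D: 205.1 mi
Smallest added distance is 180.8 mi, inserting between B and C.

between B and C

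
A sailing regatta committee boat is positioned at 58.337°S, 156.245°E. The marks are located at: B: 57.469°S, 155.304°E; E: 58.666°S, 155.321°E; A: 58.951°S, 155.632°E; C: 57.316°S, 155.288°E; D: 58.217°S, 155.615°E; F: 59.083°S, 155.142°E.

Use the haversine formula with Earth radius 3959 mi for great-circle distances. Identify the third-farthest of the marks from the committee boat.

F

Distance to each, sorted:
C: 78.8 mi
B: 69.2 mi
F: 65.0 mi
A: 47.8 mi
E: 40.4 mi
D: 24.3 mi
The third-farthest is F at 65.0 mi.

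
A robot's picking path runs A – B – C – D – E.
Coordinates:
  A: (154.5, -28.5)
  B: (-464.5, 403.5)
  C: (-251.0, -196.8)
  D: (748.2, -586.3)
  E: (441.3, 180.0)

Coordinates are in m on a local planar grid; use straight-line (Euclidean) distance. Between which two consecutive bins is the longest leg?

C–D

Leg distances:
A→B: 754.8 m
B→C: 637.1 m
C→D: 1072.4 m
D→E: 825.5 m
The longest leg is C–D at 1072.4 m.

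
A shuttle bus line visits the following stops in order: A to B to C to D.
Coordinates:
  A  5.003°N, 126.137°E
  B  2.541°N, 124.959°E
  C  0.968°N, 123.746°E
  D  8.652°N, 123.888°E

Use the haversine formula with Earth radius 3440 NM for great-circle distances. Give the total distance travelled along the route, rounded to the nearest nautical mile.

Leg distances:
A→B: 163.8 NM  (cumulative 163.8 NM)
B→C: 119.2 NM  (cumulative 283.0 NM)
C→D: 461.4 NM  (cumulative 744.5 NM)
Total route length ≈ 744 NM.

744 NM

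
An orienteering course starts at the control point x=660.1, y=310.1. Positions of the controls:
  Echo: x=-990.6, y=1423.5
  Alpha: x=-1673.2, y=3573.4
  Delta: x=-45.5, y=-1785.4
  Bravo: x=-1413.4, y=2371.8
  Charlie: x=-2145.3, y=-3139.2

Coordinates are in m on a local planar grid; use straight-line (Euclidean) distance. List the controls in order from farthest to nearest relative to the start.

Charlie, Alpha, Bravo, Delta, Echo

Distance from the start at x=660.1, y=310.1 to each:
Charlie x=-2145.3, y=-3139.2: 4446.1 m
Alpha x=-1673.2, y=3573.4: 4011.7 m
Bravo x=-1413.4, y=2371.8: 2924.0 m
Delta x=-45.5, y=-1785.4: 2211.1 m
Echo x=-990.6, y=1423.5: 1991.1 m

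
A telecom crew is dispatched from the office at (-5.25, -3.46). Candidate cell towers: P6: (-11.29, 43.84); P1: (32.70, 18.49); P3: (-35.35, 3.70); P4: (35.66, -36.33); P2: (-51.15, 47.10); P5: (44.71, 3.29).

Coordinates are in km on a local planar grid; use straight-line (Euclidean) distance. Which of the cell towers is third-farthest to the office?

Distances from the office ((-5.25, -3.46)):
P2: 68.3 km
P4: 52.5 km
P5: 50.4 km
P6: 47.7 km
P1: 43.8 km
P3: 30.9 km
The third-farthest is P5 at 50.4 km.

P5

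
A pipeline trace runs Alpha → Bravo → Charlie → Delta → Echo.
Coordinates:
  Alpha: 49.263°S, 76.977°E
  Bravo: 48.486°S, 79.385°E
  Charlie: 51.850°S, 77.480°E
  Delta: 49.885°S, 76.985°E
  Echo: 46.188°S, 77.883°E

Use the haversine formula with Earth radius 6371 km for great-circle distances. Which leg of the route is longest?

Leg distances:
Alpha→Bravo: 196.1 km
Bravo→Charlie: 397.9 km
Charlie→Delta: 221.2 km
Delta→Echo: 416.5 km
The longest leg is Delta–Echo at 416.5 km.

Delta–Echo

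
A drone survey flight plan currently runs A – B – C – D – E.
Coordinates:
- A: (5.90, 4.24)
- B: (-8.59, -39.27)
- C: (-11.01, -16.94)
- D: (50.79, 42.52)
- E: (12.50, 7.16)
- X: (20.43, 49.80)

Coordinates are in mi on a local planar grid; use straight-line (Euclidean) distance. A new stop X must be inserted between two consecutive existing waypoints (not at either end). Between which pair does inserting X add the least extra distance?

Added distance for inserting X between each consecutive pair:
A–B: 95.6 mi
B–C: 145.0 mi
C–D: 19.2 mi
D–E: 22.5 mi
Smallest added distance is 19.2 mi, inserting between C and D.

between C and D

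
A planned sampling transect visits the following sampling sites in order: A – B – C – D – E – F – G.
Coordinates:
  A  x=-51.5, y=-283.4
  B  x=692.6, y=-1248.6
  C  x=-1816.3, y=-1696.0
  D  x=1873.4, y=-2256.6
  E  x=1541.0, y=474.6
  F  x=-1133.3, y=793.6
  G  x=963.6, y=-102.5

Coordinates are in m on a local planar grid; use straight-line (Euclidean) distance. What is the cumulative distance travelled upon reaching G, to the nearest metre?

15224 m

Leg distances:
A→B: 1218.7 m  (cumulative 1218.7 m)
B→C: 2548.5 m  (cumulative 3767.2 m)
C→D: 3732.0 m  (cumulative 7499.3 m)
D→E: 2751.4 m  (cumulative 10250.6 m)
E→F: 2693.3 m  (cumulative 12943.9 m)
F→G: 2280.3 m  (cumulative 15224.2 m)
Cumulative distance at G ≈ 15224 m.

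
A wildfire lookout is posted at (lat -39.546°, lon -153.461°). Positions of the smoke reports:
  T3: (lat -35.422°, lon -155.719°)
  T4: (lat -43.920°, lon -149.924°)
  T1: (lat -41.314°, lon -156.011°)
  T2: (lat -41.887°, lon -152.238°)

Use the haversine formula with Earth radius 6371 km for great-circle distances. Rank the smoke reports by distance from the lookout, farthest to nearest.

T4, T3, T1, T2

Computing each great-circle distance from (lat -39.546°, lon -153.461°):
T4 (lat -43.920°, lon -149.924°): 567.9 km
T3 (lat -35.422°, lon -155.719°): 499.9 km
T1 (lat -41.314°, lon -156.011°): 291.9 km
T2 (lat -41.887°, lon -152.238°): 280.0 km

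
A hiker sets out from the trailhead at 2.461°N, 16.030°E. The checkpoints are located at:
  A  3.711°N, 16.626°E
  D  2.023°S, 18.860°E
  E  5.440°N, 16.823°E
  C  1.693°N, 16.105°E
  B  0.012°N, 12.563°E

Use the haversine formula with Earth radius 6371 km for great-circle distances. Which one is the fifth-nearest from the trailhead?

Distance to each, sorted:
C: 85.8 km
A: 153.9 km
E: 342.7 km
B: 471.9 km
D: 589.6 km
The fifth-nearest is D at 589.6 km.

D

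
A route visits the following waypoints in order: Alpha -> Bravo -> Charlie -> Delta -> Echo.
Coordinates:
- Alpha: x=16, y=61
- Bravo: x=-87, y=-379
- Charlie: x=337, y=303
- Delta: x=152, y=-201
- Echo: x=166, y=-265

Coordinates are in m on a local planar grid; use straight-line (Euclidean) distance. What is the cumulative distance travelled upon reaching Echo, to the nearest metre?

1857 m

Leg distances:
Alpha→Bravo: 451.9 m  (cumulative 451.9 m)
Bravo→Charlie: 803.1 m  (cumulative 1255.0 m)
Charlie→Delta: 536.9 m  (cumulative 1791.8 m)
Delta→Echo: 65.5 m  (cumulative 1857.3 m)
Cumulative distance at Echo ≈ 1857 m.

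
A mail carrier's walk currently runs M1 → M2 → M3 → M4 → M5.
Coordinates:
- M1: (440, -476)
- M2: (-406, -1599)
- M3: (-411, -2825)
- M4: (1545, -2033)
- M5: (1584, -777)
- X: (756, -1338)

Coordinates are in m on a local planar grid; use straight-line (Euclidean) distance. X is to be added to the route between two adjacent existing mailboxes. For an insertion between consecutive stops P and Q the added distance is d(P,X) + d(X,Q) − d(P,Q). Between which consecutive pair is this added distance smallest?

between M1 and M2

Added distance for inserting X between each consecutive pair:
M1–M2: 703.0 m
M2–M3: 1855.2 m
M3–M4: 831.4 m
M4–M5: 795.0 m
Smallest added distance is 703.0 m, inserting between M1 and M2.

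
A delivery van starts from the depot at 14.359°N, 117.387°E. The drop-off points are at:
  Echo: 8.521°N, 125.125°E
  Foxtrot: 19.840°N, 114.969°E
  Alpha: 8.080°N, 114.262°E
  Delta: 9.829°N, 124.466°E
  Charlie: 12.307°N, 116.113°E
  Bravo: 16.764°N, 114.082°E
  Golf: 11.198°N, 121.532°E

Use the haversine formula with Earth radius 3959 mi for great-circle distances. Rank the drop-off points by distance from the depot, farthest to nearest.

Echo, Delta, Alpha, Foxtrot, Golf, Bravo, Charlie

Distances from the depot:
Echo 8.521°N, 125.125°E: 661.1 mi
Delta 9.829°N, 124.466°E: 571.5 mi
Alpha 8.080°N, 114.262°E: 482.8 mi
Foxtrot 19.840°N, 114.969°E: 411.0 mi
Golf 11.198°N, 121.532°E: 354.5 mi
Bravo 16.764°N, 114.082°E: 275.7 mi
Charlie 12.307°N, 116.113°E: 165.7 mi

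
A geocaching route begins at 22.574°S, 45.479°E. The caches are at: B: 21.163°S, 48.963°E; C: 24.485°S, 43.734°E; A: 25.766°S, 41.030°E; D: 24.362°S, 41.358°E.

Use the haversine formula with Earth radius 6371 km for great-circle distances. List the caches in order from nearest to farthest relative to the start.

Distance from the start at 22.574°S, 45.479°E to each:
C 24.485°S, 43.734°E: 277.1 km
B 21.163°S, 48.963°E: 392.3 km
D 24.362°S, 41.358°E: 464.9 km
A 25.766°S, 41.030°E: 574.1 km

C, B, D, A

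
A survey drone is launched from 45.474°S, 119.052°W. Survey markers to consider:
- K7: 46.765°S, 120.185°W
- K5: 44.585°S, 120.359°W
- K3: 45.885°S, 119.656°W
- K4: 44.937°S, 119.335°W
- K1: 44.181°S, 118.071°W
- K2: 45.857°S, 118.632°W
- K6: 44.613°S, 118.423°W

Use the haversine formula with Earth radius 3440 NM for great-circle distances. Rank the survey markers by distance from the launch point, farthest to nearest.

K7, K1, K5, K6, K3, K4, K2

Distances from the launch point:
K7 46.765°S, 120.185°W: 90.7 NM
K1 44.181°S, 118.071°W: 88.2 NM
K5 44.585°S, 120.359°W: 77.0 NM
K6 44.613°S, 118.423°W: 58.2 NM
K3 45.885°S, 119.656°W: 35.4 NM
K4 44.937°S, 119.335°W: 34.4 NM
K2 45.857°S, 118.632°W: 29.0 NM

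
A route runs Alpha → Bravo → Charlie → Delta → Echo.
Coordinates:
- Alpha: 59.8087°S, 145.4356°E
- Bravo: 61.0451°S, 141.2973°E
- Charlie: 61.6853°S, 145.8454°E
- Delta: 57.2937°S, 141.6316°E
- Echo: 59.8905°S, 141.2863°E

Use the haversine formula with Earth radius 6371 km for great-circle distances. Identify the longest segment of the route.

Charlie–Delta

Leg distances:
Alpha→Bravo: 265.4 km
Bravo→Charlie: 252.5 km
Charlie→Delta: 542.9 km
Delta→Echo: 289.4 km
The longest leg is Charlie–Delta at 542.9 km.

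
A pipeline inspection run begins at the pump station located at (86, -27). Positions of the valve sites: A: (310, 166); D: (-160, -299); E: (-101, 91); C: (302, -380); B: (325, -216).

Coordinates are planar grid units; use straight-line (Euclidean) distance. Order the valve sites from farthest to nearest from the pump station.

Distances from the pump station:
C (302, -380): 413.8
D (-160, -299): 366.7
B (325, -216): 304.7
A (310, 166): 295.7
E (-101, 91): 221.1

C, D, B, A, E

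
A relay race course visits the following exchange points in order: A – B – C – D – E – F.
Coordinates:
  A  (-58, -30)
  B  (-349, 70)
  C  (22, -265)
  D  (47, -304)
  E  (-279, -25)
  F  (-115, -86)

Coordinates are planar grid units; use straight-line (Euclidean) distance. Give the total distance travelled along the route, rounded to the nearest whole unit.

1458

Leg distances:
A→B: 307.7  (cumulative 307.7)
B→C: 499.9  (cumulative 807.6)
C→D: 46.3  (cumulative 853.9)
D→E: 429.1  (cumulative 1283.0)
E→F: 175.0  (cumulative 1458.0)
Total route length ≈ 1458.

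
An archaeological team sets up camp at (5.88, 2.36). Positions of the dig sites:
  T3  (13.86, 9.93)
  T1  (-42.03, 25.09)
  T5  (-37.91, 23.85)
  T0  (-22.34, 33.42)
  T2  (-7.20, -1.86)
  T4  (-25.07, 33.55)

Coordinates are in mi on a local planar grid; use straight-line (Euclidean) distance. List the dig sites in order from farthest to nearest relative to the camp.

Distance from the camp at (5.88, 2.36) to each:
T1 (-42.03, 25.09): 53.0 mi
T5 (-37.91, 23.85): 48.8 mi
T4 (-25.07, 33.55): 43.9 mi
T0 (-22.34, 33.42): 42.0 mi
T2 (-7.20, -1.86): 13.7 mi
T3 (13.86, 9.93): 11.0 mi

T1, T5, T4, T0, T2, T3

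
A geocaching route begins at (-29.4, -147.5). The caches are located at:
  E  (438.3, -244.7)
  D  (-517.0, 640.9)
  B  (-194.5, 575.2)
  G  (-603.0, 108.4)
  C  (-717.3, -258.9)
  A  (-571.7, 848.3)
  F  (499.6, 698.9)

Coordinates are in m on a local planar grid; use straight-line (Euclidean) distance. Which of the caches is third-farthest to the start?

D

Distances from the start ((-29.4, -147.5)):
A: 1133.9 m
F: 998.1 m
D: 927.0 m
B: 741.3 m
C: 696.9 m
G: 628.1 m
E: 477.7 m
The third-farthest is D at 927.0 m.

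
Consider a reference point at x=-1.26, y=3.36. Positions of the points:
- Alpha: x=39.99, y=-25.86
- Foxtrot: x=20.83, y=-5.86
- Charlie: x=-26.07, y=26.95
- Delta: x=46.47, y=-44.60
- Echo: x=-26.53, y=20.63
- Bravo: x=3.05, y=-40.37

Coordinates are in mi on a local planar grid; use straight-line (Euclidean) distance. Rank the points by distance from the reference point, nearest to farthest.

Foxtrot, Echo, Charlie, Bravo, Alpha, Delta

Computing each straight-line distance from x=-1.26, y=3.36:
Foxtrot x=20.83, y=-5.86: 23.9 mi
Echo x=-26.53, y=20.63: 30.6 mi
Charlie x=-26.07, y=26.95: 34.2 mi
Bravo x=3.05, y=-40.37: 43.9 mi
Alpha x=39.99, y=-25.86: 50.6 mi
Delta x=46.47, y=-44.60: 67.7 mi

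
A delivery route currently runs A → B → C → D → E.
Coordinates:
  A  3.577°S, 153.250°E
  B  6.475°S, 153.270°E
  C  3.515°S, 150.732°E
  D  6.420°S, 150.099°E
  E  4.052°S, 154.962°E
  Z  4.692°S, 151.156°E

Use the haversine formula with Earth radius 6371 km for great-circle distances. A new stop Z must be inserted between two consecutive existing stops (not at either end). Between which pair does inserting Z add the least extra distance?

Added distance for inserting Z between each consecutive pair:
A–B: 247.7 km
B–C: 12.9 km
C–D: 33.5 km
D–E: 53.5 km
Smallest added distance is 12.9 km, inserting between B and C.

between B and C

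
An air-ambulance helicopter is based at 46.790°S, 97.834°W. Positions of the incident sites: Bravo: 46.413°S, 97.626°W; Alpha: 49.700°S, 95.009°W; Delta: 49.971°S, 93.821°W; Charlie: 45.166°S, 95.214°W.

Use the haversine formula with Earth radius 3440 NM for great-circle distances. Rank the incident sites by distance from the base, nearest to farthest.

Computing each great-circle distance from 46.790°S, 97.834°W:
Bravo 46.413°S, 97.626°W: 24.2 NM
Charlie 45.166°S, 95.214°W: 146.5 NM
Alpha 49.700°S, 95.009°W: 208.0 NM
Delta 49.971°S, 93.821°W: 249.1 NM

Bravo, Charlie, Alpha, Delta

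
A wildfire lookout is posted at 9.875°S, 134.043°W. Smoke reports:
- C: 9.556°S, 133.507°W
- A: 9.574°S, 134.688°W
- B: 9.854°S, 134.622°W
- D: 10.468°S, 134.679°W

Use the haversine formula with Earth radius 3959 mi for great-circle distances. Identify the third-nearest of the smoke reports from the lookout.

A

Distances from the lookout (9.875°S, 134.043°W):
B: 39.4 mi
C: 42.6 mi
A: 48.6 mi
D: 59.6 mi
The third-nearest is A at 48.6 mi.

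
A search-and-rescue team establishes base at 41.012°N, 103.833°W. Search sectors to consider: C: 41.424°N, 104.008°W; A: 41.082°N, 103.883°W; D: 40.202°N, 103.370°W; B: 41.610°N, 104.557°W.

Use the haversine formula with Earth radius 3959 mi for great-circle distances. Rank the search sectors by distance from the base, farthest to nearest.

D, B, C, A

Computing each great-circle distance from 41.012°N, 103.833°W:
D 40.202°N, 103.370°W: 61.0 mi
B 41.610°N, 104.557°W: 55.9 mi
C 41.424°N, 104.008°W: 29.9 mi
A 41.082°N, 103.883°W: 5.5 mi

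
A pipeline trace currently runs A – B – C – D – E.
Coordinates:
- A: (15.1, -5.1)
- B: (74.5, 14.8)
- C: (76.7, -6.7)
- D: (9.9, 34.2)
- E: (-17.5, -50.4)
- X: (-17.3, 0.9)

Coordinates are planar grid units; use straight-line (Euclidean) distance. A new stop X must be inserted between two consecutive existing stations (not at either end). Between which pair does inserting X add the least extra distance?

between D and E

Added distance for inserting X between each consecutive pair:
A–B: 63.2
B–C: 165.5
C–D: 59.0
D–E: 5.4
Smallest added distance is 5.4, inserting between D and E.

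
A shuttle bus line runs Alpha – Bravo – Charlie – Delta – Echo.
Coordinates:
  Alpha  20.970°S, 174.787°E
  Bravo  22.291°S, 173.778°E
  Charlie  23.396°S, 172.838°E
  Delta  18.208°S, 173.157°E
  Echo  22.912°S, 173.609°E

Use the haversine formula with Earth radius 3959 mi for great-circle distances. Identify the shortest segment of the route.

Bravo–Charlie

Leg distances:
Alpha→Bravo: 111.9 mi
Bravo→Charlie: 97.0 mi
Charlie→Delta: 359.1 mi
Delta→Echo: 326.3 mi
The shortest leg is Bravo–Charlie at 97.0 mi.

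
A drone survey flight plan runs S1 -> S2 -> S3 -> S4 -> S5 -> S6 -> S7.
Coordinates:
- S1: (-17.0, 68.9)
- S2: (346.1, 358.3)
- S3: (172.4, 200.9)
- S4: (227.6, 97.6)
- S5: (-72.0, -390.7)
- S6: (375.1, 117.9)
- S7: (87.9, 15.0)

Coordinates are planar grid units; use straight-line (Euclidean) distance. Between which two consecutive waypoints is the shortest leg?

S3–S4

Leg distances:
S1→S2: 464.3
S2→S3: 234.4
S3→S4: 117.1
S4→S5: 572.9
S5→S6: 677.2
S6→S7: 305.1
The shortest leg is S3–S4 at 117.1.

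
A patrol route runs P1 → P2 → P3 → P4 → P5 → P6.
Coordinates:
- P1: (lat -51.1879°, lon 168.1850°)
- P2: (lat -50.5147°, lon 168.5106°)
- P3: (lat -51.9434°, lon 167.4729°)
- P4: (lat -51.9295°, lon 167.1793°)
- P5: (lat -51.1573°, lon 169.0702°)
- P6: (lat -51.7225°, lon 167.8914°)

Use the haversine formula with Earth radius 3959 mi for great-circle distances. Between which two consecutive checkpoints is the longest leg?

P2–P3

Leg distances:
P1→P2: 48.6 mi
P2→P3: 108.4 mi
P3→P4: 12.5 mi
P4→P5: 97.2 mi
P5→P6: 64.1 mi
The longest leg is P2–P3 at 108.4 mi.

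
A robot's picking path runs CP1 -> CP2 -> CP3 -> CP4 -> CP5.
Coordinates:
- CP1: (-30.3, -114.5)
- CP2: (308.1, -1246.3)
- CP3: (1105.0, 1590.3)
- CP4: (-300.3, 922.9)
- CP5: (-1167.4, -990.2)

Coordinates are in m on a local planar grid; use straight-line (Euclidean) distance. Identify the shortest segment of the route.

CP1–CP2

Leg distances:
CP1→CP2: 1181.3 m
CP2→CP3: 2946.4 m
CP3→CP4: 1555.7 m
CP4→CP5: 2100.4 m
The shortest leg is CP1–CP2 at 1181.3 m.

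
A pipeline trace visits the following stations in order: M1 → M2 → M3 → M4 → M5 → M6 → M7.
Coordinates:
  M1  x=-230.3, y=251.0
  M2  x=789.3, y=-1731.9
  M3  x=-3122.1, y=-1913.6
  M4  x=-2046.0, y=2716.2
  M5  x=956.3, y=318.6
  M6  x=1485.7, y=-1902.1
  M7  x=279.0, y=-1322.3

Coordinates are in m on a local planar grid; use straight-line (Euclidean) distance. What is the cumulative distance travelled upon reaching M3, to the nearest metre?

Leg distances:
M1→M2: 2229.7 m  (cumulative 2229.7 m)
M2→M3: 3915.6 m  (cumulative 6145.3 m)
Cumulative distance at M3 ≈ 6145 m.

6145 m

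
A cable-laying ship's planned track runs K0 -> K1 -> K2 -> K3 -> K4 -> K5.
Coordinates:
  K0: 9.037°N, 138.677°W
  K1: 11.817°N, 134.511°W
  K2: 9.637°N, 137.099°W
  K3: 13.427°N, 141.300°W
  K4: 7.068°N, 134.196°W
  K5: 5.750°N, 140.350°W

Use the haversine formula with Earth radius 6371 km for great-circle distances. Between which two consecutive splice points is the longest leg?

Leg distances:
K0→K1: 550.5 km
K1→K2: 372.4 km
K2→K3: 622.1 km
K3→K4: 1050.5 km
K4→K5: 695.6 km
The longest leg is K3–K4 at 1050.5 km.

K3–K4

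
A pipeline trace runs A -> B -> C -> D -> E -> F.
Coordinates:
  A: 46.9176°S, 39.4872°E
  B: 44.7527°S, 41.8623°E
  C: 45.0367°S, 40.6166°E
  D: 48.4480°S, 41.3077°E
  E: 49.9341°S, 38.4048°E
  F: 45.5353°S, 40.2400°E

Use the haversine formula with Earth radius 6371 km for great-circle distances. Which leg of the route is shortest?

Leg distances:
A→B: 303.0 km
B→C: 103.1 km
C→D: 383.0 km
D→E: 267.9 km
E→F: 508.0 km
The shortest leg is B–C at 103.1 km.

B–C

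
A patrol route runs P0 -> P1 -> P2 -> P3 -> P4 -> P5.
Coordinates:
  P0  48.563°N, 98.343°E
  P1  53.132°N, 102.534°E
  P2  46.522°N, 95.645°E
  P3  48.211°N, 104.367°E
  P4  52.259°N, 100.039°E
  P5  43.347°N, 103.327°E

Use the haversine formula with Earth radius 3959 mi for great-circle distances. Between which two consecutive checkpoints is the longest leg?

P4–P5

Leg distances:
P0→P1: 364.7 mi
P1→P2: 549.8 mi
P2→P3: 424.3 mi
P3→P4: 338.7 mi
P4→P5: 634.2 mi
The longest leg is P4–P5 at 634.2 mi.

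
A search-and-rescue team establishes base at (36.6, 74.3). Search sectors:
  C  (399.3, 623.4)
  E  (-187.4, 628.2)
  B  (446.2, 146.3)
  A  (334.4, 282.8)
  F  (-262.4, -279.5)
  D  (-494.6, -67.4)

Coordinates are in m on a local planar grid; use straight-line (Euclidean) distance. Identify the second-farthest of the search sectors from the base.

E

Distances from the base ((36.6, 74.3)):
C: 658.1 m
E: 597.5 m
D: 549.8 m
F: 463.2 m
B: 415.9 m
A: 363.5 m
The second-farthest is E at 597.5 m.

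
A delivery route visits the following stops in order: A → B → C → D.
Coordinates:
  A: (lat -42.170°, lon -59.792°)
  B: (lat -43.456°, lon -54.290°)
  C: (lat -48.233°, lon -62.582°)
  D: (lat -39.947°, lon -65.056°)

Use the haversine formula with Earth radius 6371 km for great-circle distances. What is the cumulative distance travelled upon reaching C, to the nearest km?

Leg distances:
A→B: 470.9 km  (cumulative 470.9 km)
B→C: 832.7 km  (cumulative 1303.6 km)
Cumulative distance at C ≈ 1304 km.

1304 km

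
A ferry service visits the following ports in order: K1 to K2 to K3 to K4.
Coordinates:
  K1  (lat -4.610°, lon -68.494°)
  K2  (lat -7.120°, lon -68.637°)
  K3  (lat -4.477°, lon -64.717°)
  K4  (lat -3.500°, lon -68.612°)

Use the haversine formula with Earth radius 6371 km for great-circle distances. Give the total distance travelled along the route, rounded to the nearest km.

Leg distances:
K1→K2: 279.5 km  (cumulative 279.5 km)
K2→K3: 523.8 km  (cumulative 803.4 km)
K3→K4: 445.5 km  (cumulative 1248.9 km)
Total route length ≈ 1249 km.

1249 km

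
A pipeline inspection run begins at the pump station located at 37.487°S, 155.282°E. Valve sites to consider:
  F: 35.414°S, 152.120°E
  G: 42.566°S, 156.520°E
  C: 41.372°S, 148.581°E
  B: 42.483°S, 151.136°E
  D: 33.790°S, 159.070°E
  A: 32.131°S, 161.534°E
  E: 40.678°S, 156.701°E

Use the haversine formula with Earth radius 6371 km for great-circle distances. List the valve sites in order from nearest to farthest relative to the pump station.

Computing each great-circle distance from 37.487°S, 155.282°E:
F 35.414°S, 152.120°E: 364.8 km
E 40.678°S, 156.701°E: 375.4 km
D 33.790°S, 159.070°E: 534.8 km
G 42.566°S, 156.520°E: 574.5 km
B 42.483°S, 151.136°E: 658.1 km
C 41.372°S, 148.581°E: 719.2 km
A 32.131°S, 161.534°E: 824.5 km

F, E, D, G, B, C, A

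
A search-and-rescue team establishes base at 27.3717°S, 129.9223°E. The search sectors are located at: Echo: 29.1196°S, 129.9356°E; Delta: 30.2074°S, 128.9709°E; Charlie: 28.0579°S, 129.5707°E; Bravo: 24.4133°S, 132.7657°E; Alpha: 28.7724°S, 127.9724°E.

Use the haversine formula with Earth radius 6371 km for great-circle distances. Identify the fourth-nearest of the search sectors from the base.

Delta

Distances from the base (27.3717°S, 129.9223°E):
Charlie: 83.8 km
Echo: 194.4 km
Alpha: 246.7 km
Delta: 328.7 km
Bravo: 434.8 km
The fourth-nearest is Delta at 328.7 km.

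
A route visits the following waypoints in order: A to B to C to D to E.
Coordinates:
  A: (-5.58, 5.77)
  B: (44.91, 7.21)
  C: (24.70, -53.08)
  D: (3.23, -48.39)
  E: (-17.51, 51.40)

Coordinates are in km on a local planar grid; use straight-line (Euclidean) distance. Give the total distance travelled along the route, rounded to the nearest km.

Leg distances:
A→B: 50.5 km  (cumulative 50.5 km)
B→C: 63.6 km  (cumulative 114.1 km)
C→D: 22.0 km  (cumulative 136.1 km)
D→E: 101.9 km  (cumulative 238.0 km)
Total route length ≈ 238 km.

238 km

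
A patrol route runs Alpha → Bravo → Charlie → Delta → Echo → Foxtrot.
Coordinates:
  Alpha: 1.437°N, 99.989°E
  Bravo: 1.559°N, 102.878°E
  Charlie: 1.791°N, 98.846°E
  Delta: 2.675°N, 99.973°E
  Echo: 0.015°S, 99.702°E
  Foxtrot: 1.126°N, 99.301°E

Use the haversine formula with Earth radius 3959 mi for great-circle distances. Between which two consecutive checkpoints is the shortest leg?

Echo–Foxtrot

Leg distances:
Alpha→Bravo: 199.7 mi
Bravo→Charlie: 278.9 mi
Charlie→Delta: 98.9 mi
Delta→Echo: 186.8 mi
Echo→Foxtrot: 83.6 mi
The shortest leg is Echo–Foxtrot at 83.6 mi.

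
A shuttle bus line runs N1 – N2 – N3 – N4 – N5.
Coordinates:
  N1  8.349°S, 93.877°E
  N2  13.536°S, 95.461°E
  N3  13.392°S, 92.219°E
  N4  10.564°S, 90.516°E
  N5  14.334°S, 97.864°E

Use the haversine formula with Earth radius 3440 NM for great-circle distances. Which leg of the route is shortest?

N2–N3

Leg distances:
N1→N2: 325.1 NM
N2→N3: 189.5 NM
N3→N4: 197.1 NM
N4→N5: 486.5 NM
The shortest leg is N2–N3 at 189.5 NM.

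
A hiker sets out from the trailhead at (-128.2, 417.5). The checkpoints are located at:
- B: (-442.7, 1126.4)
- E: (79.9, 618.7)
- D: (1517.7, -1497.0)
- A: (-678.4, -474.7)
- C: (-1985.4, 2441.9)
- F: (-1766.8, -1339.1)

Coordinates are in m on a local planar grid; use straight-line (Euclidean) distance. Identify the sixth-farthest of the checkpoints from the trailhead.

Distance to each, sorted:
C: 2747.3 m
D: 2524.7 m
F: 2402.2 m
A: 1048.2 m
B: 775.5 m
E: 289.5 m
The sixth-farthest is E at 289.5 m.

E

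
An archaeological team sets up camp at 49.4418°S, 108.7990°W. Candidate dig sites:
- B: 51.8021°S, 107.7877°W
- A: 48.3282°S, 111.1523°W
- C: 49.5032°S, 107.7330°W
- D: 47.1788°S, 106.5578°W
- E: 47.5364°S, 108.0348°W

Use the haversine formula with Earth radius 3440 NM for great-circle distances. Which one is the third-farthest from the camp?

Distance to each, sorted:
D: 162.7 NM
B: 146.8 NM
E: 118.4 NM
A: 114.5 NM
C: 41.8 NM
The third-farthest is E at 118.4 NM.

E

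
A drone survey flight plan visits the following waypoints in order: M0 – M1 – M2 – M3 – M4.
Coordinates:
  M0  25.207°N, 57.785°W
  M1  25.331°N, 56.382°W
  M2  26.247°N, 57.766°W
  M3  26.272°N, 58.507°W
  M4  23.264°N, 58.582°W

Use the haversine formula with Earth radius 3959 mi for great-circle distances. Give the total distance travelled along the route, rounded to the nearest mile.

Leg distances:
M0→M1: 88.1 mi  (cumulative 88.1 mi)
M1→M2: 106.9 mi  (cumulative 194.9 mi)
M2→M3: 45.9 mi  (cumulative 240.9 mi)
M3→M4: 207.9 mi  (cumulative 448.8 mi)
Total route length ≈ 449 mi.

449 mi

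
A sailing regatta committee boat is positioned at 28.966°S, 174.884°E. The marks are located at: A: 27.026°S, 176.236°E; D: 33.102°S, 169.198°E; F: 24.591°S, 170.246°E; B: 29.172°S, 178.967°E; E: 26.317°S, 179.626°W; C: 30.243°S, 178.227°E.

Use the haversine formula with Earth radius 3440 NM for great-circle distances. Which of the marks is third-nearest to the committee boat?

B

Distance to each, sorted:
A: 136.8 NM
C: 190.6 NM
B: 214.6 NM
E: 332.4 NM
F: 361.6 NM
D: 383.6 NM
The third-nearest is B at 214.6 NM.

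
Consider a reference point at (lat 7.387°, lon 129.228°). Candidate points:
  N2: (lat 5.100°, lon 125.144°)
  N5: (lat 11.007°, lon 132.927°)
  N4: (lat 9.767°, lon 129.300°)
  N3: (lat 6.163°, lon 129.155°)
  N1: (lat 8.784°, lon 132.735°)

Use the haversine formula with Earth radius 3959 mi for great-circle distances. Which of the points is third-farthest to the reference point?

Distances from the reference point ((lat 7.387°, lon 129.228°)):
N5: 355.2 mi
N2: 322.0 mi
N1: 258.6 mi
N4: 164.5 mi
N3: 84.7 mi
The third-farthest is N1 at 258.6 mi.

N1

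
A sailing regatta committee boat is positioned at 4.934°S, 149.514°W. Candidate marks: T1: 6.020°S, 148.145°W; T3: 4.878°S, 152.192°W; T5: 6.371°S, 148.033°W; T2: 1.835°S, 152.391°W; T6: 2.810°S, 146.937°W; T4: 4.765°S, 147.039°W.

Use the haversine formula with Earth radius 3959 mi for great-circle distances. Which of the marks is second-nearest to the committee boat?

T5

Distance to each, sorted:
T1: 120.4 mi
T5: 142.2 mi
T4: 170.8 mi
T3: 184.4 mi
T6: 230.4 mi
T2: 291.9 mi
The second-nearest is T5 at 142.2 mi.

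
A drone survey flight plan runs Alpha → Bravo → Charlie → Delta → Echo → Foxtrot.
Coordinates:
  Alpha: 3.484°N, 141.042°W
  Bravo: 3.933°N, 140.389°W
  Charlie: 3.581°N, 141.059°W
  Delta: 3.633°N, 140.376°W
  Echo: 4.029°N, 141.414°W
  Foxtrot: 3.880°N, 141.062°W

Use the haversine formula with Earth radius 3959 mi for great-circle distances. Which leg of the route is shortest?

Leg distances:
Alpha→Bravo: 54.7 mi
Bravo→Charlie: 52.2 mi
Charlie→Delta: 47.2 mi
Delta→Echo: 76.6 mi
Echo→Foxtrot: 26.4 mi
The shortest leg is Echo–Foxtrot at 26.4 mi.

Echo–Foxtrot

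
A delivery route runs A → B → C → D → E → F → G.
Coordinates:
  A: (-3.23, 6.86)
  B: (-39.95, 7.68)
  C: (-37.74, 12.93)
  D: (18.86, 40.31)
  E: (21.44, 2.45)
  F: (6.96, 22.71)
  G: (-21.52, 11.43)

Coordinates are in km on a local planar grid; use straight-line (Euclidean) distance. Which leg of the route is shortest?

B–C

Leg distances:
A→B: 36.7 km
B→C: 5.7 km
C→D: 62.9 km
D→E: 37.9 km
E→F: 24.9 km
F→G: 30.6 km
The shortest leg is B–C at 5.7 km.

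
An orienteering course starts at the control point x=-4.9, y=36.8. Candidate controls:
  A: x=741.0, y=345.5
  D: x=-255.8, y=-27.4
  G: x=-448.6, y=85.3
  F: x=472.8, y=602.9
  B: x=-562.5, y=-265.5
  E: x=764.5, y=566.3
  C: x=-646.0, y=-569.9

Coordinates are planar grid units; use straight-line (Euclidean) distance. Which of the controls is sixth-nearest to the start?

C

Distances from the start (x=-4.9, y=36.8):
D: 259.0
G: 446.3
B: 634.3
F: 740.7
A: 807.3
C: 882.7
E: 934.0
The sixth-nearest is C at 882.7.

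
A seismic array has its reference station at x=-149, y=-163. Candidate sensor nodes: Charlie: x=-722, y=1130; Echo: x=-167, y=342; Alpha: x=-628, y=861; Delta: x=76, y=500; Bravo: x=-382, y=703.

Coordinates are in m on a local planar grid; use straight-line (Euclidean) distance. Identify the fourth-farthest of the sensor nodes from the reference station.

Distance to each, sorted:
Charlie: 1414.3 m
Alpha: 1130.5 m
Bravo: 896.8 m
Delta: 700.1 m
Echo: 505.3 m
The fourth-farthest is Delta at 700.1 m.

Delta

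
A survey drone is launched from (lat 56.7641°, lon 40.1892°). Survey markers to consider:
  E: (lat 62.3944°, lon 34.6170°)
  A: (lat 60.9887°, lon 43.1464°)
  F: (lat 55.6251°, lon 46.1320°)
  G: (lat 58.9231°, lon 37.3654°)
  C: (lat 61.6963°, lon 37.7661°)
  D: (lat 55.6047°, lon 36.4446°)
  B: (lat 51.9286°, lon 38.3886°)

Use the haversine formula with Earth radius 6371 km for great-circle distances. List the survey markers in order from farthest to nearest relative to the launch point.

E, C, B, A, F, G, D

Distances from the launch point:
E (lat 62.3944°, lon 34.6170°): 699.7 km
C (lat 61.6963°, lon 37.7661°): 565.4 km
B (lat 51.9286°, lon 38.3886°): 550.2 km
A (lat 60.9887°, lon 43.1464°): 499.4 km
F (lat 55.6251°, lon 46.1320°): 388.7 km
G (lat 58.9231°, lon 37.3654°): 292.5 km
D (lat 55.6047°, lon 36.4446°): 265.1 km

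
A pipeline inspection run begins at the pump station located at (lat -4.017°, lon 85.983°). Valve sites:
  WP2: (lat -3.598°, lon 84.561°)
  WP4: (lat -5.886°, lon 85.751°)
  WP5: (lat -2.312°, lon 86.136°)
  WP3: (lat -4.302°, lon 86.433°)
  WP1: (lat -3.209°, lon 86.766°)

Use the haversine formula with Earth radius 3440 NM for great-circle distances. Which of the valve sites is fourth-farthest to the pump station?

WP1

Distances from the pump station ((lat -4.017°, lon 85.983°)):
WP4: 113.1 NM
WP5: 102.8 NM
WP2: 88.8 NM
WP1: 67.5 NM
WP3: 31.9 NM
The fourth-farthest is WP1 at 67.5 NM.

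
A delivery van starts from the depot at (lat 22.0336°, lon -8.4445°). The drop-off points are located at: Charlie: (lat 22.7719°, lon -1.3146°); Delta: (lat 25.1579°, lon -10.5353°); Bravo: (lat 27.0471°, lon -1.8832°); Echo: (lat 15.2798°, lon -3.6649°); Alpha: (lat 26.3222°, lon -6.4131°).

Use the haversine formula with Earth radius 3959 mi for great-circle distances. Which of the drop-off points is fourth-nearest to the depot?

Distance to each, sorted:
Delta: 253.2 mi
Alpha: 322.8 mi
Charlie: 458.3 mi
Bravo: 538.4 mi
Echo: 561.7 mi
The fourth-nearest is Bravo at 538.4 mi.

Bravo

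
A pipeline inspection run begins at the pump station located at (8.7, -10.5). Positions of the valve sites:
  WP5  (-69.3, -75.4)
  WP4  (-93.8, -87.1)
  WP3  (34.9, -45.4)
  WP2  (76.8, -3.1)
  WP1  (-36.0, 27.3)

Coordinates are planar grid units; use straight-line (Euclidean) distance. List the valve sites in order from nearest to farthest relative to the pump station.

Computing each straight-line distance from (8.7, -10.5):
WP3 (34.9, -45.4): 43.6
WP1 (-36.0, 27.3): 58.5
WP2 (76.8, -3.1): 68.5
WP5 (-69.3, -75.4): 101.5
WP4 (-93.8, -87.1): 128.0

WP3, WP1, WP2, WP5, WP4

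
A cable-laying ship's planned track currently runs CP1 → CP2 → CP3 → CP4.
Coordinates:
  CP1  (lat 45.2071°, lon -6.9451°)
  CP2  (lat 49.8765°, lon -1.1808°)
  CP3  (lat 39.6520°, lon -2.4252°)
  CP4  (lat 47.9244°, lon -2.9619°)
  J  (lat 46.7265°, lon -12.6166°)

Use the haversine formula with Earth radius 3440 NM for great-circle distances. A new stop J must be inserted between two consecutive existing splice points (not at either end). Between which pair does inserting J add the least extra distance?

between CP1 and CP2

Added distance for inserting J between each consecutive pair:
CP1–CP2: 382.6 NM
CP2–CP3: 492.6 NM
CP3–CP4: 517.0 NM
Smallest added distance is 382.6 NM, inserting between CP1 and CP2.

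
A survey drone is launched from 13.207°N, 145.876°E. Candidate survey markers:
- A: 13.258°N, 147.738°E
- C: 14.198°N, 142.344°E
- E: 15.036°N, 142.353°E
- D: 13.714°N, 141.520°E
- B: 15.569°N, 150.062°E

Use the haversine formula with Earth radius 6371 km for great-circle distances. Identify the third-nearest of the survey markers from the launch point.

E

Distance to each, sorted:
A: 201.6 km
C: 397.1 km
E: 430.9 km
D: 474.4 km
B: 521.7 km
The third-nearest is E at 430.9 km.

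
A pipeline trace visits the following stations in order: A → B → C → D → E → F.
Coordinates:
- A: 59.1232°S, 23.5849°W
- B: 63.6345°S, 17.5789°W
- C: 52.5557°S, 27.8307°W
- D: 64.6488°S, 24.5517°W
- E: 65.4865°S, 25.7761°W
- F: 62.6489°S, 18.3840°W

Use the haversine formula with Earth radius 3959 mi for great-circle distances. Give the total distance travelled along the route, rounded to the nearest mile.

2428 mi

Leg distances:
A→B: 369.4 mi  (cumulative 369.4 mi)
B→C: 849.8 mi  (cumulative 1219.1 mi)
C→D: 843.6 mi  (cumulative 2062.7 mi)
D→E: 68.0 mi  (cumulative 2130.7 mi)
E→F: 296.9 mi  (cumulative 2427.6 mi)
Total route length ≈ 2428 mi.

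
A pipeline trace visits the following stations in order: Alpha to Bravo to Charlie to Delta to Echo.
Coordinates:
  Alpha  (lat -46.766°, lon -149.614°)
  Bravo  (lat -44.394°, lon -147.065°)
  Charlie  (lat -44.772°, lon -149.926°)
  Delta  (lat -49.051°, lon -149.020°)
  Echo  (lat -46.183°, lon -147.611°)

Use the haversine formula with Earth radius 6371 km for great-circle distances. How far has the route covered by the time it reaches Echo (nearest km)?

Leg distances:
Alpha→Bravo: 330.0 km  (cumulative 330.0 km)
Bravo→Charlie: 230.4 km  (cumulative 560.4 km)
Charlie→Delta: 480.7 km  (cumulative 1041.2 km)
Delta→Echo: 335.9 km  (cumulative 1377.1 km)
Cumulative distance at Echo ≈ 1377 km.

1377 km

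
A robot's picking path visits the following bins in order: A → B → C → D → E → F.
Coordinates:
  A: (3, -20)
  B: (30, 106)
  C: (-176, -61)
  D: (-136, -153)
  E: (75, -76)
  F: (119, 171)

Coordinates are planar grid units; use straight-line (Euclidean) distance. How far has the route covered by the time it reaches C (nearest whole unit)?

394

Leg distances:
A→B: 128.9  (cumulative 128.9)
B→C: 265.2  (cumulative 394.0)
Cumulative distance at C ≈ 394.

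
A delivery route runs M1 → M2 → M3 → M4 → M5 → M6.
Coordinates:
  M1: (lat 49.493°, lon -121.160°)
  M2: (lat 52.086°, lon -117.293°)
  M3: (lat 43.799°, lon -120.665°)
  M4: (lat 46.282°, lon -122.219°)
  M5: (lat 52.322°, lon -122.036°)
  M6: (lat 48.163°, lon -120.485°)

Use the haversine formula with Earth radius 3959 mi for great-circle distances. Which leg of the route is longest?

M2–M3

Leg distances:
M1→M2: 246.2 mi
M2→M3: 593.3 mi
M3→M4: 187.6 mi
M4→M5: 417.4 mi
M5→M6: 295.4 mi
The longest leg is M2–M3 at 593.3 mi.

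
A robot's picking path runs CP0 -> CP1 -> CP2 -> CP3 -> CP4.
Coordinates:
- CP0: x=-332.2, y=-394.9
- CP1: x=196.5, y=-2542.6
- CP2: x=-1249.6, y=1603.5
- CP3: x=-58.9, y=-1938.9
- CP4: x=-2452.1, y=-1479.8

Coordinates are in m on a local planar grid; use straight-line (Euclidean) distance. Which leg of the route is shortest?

CP0–CP1

Leg distances:
CP0→CP1: 2211.8 m
CP1→CP2: 4391.1 m
CP2→CP3: 3737.2 m
CP3→CP4: 2436.8 m
The shortest leg is CP0–CP1 at 2211.8 m.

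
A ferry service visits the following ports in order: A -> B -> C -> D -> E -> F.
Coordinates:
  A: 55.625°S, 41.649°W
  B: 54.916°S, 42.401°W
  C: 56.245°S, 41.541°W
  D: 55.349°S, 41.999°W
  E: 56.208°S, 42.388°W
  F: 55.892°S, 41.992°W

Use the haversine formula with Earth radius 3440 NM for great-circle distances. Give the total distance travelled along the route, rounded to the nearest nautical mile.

267 NM

Leg distances:
A→B: 49.7 NM  (cumulative 49.7 NM)
B→C: 85.0 NM  (cumulative 134.7 NM)
C→D: 56.0 NM  (cumulative 190.7 NM)
D→E: 53.2 NM  (cumulative 243.9 NM)
E→F: 23.2 NM  (cumulative 267.0 NM)
Total route length ≈ 267 NM.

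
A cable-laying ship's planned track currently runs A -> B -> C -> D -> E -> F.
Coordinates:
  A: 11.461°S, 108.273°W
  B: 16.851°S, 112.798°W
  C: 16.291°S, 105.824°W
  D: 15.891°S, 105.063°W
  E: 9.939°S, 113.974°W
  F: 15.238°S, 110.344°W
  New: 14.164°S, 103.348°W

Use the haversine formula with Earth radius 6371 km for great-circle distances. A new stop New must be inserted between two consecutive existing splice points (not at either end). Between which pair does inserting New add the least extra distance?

Added distance for inserting New between each consecutive pair:
A–B: 895.6 km
B–C: 665.3 km
C–D: 529.1 km
D–E: 342.8 km
E–F: 1300.2 km
Smallest added distance is 342.8 km, inserting between D and E.

between D and E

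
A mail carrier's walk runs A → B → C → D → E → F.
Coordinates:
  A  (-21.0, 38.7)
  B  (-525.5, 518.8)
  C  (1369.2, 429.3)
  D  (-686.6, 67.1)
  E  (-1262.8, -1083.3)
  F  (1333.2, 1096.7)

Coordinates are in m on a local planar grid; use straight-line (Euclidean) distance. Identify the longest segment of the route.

E–F

Leg distances:
A→B: 696.4 m
B→C: 1896.8 m
C→D: 2087.5 m
D→E: 1286.6 m
E→F: 3389.9 m
The longest leg is E–F at 3389.9 m.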